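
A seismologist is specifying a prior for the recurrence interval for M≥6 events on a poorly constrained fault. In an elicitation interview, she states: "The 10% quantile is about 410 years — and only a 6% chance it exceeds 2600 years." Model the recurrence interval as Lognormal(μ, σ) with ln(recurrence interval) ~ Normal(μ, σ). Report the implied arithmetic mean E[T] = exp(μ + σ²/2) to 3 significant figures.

If T ~ Lognormal(μ,σ) then ln T ~ Normal(μ,σ), so the p-quantile of ln T is μ + z_p·σ.
ln(410) = 6.016 and ln(2600) = 7.863; z_{0.1} = -1.282, z_{0.94} = 1.555.
σ = (7.863 − 6.016)/(1.555 − (-1.282)) = 0.651.
μ = 6.016 − (-1.282)·0.651 = 6.851.
E[T] = exp(μ + σ²/2) = exp(6.851 + 0.2121) = 1170 years.

E[T] ≈ 1170 years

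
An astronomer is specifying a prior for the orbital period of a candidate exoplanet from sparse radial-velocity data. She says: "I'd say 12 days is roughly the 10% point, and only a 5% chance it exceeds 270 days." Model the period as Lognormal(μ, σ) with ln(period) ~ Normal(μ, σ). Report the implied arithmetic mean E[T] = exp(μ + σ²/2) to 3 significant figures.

E[T] ≈ 82.6 days

If T ~ Lognormal(μ,σ) then ln T ~ Normal(μ,σ), so the p-quantile of ln T is μ + z_p·σ.
ln(12) = 2.485 and ln(270) = 5.598; z_{0.1} = -1.282, z_{0.95} = 1.645.
σ = (5.598 − 2.485)/(1.645 − (-1.282)) = 1.064.
μ = 2.485 − (-1.282)·1.064 = 3.848.
E[T] = exp(μ + σ²/2) = exp(3.848 + 0.5660) = 82.6 days.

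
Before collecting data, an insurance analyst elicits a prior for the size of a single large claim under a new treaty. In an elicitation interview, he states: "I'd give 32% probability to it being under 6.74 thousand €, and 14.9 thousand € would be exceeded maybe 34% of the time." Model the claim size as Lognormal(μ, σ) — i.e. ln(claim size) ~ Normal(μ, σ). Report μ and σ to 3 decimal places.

If T ~ Lognormal(μ,σ) then ln T ~ Normal(μ,σ), so the p-quantile of ln T is μ + z_p·σ.
ln(6.74) = 1.908 and ln(14.9) = 2.701; z_{0.32} = -0.4677, z_{0.66} = 0.4125.
σ = (2.701 − 1.908)/(0.4125 − (-0.4677)) = 0.901.
μ = 1.908 − (-0.4677)·0.901 = 2.330.

μ ≈ 2.330, σ ≈ 0.901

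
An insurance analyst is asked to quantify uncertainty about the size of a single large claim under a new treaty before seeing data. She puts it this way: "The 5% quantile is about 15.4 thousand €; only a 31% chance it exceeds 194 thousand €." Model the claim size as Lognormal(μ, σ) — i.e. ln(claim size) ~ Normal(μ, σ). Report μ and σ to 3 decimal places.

μ ≈ 4.681, σ ≈ 1.183

If T ~ Lognormal(μ,σ) then ln T ~ Normal(μ,σ), so the p-quantile of ln T is μ + z_p·σ.
ln(15.4) = 2.734 and ln(194) = 5.268; z_{0.05} = -1.645, z_{0.69} = 0.4959.
σ = (5.268 − 2.734)/(0.4959 − (-1.645)) = 1.183.
μ = 2.734 − (-1.645)·1.183 = 4.681.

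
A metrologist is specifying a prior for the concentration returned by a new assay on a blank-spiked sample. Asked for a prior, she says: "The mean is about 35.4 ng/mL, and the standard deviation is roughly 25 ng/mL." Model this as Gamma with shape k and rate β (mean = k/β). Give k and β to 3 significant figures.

For Gamma(k, rate β): mean = k/β, variance = k/β², so CV = 1/√k.
CV = SD/mean = 25/35.4 = 0.7062, hence k = 1/CV² = 2.01.
Then β = k/mean = 2.01/35.4 = 0.0566.

k ≈ 2.01, β ≈ 0.0566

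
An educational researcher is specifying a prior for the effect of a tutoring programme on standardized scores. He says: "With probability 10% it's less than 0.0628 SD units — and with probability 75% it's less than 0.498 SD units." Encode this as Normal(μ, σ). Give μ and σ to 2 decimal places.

μ = 0.35, σ = 0.22

The p-quantile of Normal(μ,σ) is μ + z_p·σ, with z_{0.1} = -1.282 and z_{0.75} = 0.6745.
Eliminate σ: μ = (z₂·x₁ − z₁·x₂)/(z₂ − z₁) = (0.6745·0.0628 − (-1.282)·0.498)/1.956 = 0.35.
Then σ = (x₂ − x₁)/(z₂ − z₁) = (0.498 − 0.0628)/1.956 = 0.22.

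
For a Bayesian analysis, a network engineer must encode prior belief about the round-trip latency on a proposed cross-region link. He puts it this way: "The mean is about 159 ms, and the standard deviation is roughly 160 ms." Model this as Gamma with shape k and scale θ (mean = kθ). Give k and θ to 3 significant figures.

For Gamma(k, scale θ): mean = kθ, variance = kθ², so CV = 1/√k.
CV = SD/mean = 160/159 = 1.006, hence k = 1/CV² = 0.988.
Then θ = mean/k = 159/0.988 = 161.

k ≈ 0.988, θ ≈ 161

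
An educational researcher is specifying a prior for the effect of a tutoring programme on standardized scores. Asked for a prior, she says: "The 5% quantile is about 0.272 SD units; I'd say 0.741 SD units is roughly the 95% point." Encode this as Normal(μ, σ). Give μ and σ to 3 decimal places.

The p-quantile of Normal(μ,σ) is μ + z_p·σ, with z_{0.05} = -1.645 and z_{0.95} = 1.645.
Eliminate σ: μ = (z₂·x₁ − z₁·x₂)/(z₂ − z₁) = (1.645·0.272 − (-1.645)·0.741)/3.29 = 0.507.
Then σ = (x₂ − x₁)/(z₂ − z₁) = (0.741 − 0.272)/3.29 = 0.143.

μ = 0.507, σ = 0.143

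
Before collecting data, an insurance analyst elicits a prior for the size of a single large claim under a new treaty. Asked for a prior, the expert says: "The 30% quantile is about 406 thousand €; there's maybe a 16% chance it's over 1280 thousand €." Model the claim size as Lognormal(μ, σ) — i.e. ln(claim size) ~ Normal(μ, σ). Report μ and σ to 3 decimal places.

μ ≈ 6.403, σ ≈ 0.756

If T ~ Lognormal(μ,σ) then ln T ~ Normal(μ,σ), so the p-quantile of ln T is μ + z_p·σ.
ln(406) = 6.006 and ln(1280) = 7.155; z_{0.3} = -0.5244, z_{0.84} = 0.9945.
σ = (7.155 − 6.006)/(0.9945 − (-0.5244)) = 0.756.
μ = 6.006 − (-0.5244)·0.756 = 6.403.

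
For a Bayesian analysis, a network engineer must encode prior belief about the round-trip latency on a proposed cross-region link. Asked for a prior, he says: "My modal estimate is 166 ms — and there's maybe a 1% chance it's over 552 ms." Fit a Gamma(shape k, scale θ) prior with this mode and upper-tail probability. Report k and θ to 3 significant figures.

k ≈ 4.04, θ ≈ 54.6

Gamma(k,θ) with k>1 has mode (k−1)θ, so θ = 166/(k−1).
Need P(X < 552) = 0.99 with θ tied to k this way. Start at k = 2, θ = 166: P(X<552) ≈ 0.844.
Too low — raise k to concentrate. Iterating converges to k ≈ 4.04.
Then θ = 166/(4.04−1) ≈ 54.6.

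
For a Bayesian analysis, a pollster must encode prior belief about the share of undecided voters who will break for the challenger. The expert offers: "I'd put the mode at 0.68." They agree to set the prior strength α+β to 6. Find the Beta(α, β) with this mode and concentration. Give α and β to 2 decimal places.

For α,β > 1 the Beta mode is (α−1)/(α+β−2). With α+β = 6, the mode is (α−1)/4.
Set (α−1)/4 = 0.68 → α = 1 + 0.68·4 = 3.72.
β = 6 − α = 2.28.

α = 3.72, β = 2.28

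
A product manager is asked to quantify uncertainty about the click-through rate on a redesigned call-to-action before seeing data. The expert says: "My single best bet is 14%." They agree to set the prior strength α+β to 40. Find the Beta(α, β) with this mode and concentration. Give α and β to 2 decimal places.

For α,β > 1 the Beta mode is (α−1)/(α+β−2). With α+β = 40, the mode is (α−1)/38.
Set (α−1)/38 = 0.14 → α = 1 + 0.14·38 = 6.32.
β = 40 − α = 33.68.

α = 6.32, β = 33.68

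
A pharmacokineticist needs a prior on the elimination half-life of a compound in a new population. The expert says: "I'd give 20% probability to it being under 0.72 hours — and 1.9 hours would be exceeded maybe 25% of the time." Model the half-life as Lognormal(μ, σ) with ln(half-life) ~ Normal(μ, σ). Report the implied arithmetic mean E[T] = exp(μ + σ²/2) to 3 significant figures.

If T ~ Lognormal(μ,σ) then ln T ~ Normal(μ,σ), so the p-quantile of ln T is μ + z_p·σ.
ln(0.72) = -0.3285 and ln(1.9) = 0.6419; z_{0.2} = -0.8416, z_{0.75} = 0.6745.
σ = (0.6419 − -0.3285)/(0.6745 − (-0.8416)) = 0.640.
μ = -0.3285 − (-0.8416)·0.640 = 0.210.
E[T] = exp(μ + σ²/2) = exp(0.210 + 0.2048) = 1.51 hours.

E[T] ≈ 1.51 hours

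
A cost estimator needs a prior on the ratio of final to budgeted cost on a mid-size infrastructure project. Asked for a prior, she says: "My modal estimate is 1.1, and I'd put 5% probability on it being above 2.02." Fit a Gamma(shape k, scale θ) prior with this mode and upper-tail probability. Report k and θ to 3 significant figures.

Gamma(k,θ) with k>1 has mode (k−1)θ, so θ = 1.1/(k−1).
Need P(X < 2.02) = 0.95 with θ tied to k this way. Start at k = 2, θ = 1.1: P(X<2.02) ≈ 0.548.
Too low — raise k to concentrate. Iterating converges to k ≈ 8.54.
Then θ = 1.1/(8.54−1) ≈ 0.146.

k ≈ 8.54, θ ≈ 0.146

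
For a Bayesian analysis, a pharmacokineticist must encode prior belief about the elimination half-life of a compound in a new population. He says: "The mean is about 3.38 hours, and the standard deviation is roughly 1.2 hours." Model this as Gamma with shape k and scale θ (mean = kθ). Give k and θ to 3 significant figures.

k ≈ 7.93, θ ≈ 0.426

For Gamma(k, scale θ): mean = kθ, variance = kθ², so CV = 1/√k.
CV = SD/mean = 1.2/3.38 = 0.355, hence k = 1/CV² = 7.93.
Then θ = mean/k = 3.38/7.93 = 0.426.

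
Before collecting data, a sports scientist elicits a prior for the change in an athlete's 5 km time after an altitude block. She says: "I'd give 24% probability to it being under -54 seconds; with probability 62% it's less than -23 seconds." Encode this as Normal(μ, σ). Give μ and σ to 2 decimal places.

The p-quantile of Normal(μ,σ) is μ + z_p·σ, with z_{0.24} = -0.7063 and z_{0.62} = 0.3055.
Eliminate σ: μ = (z₂·x₁ − z₁·x₂)/(z₂ − z₁) = (0.3055·-54 − (-0.7063)·-23)/1.012 = -32.36.
Then σ = (x₂ − x₁)/(z₂ − z₁) = (-23 − -54)/1.012 = 30.64.

μ = -32.36, σ = 30.64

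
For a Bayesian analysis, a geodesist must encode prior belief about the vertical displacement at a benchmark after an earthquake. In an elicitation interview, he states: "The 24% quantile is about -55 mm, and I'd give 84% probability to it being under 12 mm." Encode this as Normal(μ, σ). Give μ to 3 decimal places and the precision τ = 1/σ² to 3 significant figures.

For Normal(μ,σ), the p-quantile is μ + z_p·σ. Here z_{0.24} = -0.7063, z_{0.84} = 0.9945.
So -55 = μ − 0.7063σ and 12 = μ + 0.9945σ.
Subtracting: σ = (12 − -55)/(0.9945 − (-0.7063)) = 39.394.
Then μ = -55 − (-0.7063)·39.394 = -27.176.
Precision τ = 1/σ² = 1/39.39² = 0.000644.

μ = -27.176, τ = 0.000644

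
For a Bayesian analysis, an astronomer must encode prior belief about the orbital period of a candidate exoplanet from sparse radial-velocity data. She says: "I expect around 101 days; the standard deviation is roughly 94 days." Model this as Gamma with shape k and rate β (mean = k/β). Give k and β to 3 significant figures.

k ≈ 1.15, β ≈ 0.0114

For Gamma(k, rate β): mean = k/β, variance = k/β², so CV = 1/√k.
CV = SD/mean = 94/101 = 0.9307, hence k = 1/CV² = 1.15.
Then β = k/mean = 1.15/101 = 0.0114.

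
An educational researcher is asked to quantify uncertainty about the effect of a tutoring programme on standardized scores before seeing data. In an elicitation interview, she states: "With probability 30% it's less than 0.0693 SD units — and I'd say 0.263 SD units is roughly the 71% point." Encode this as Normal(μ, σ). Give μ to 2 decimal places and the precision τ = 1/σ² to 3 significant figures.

For Normal(μ,σ), the p-quantile is μ + z_p·σ. Here z_{0.3} = -0.5244, z_{0.71} = 0.5534.
So 0.0693 = μ − 0.5244σ and 0.263 = μ + 0.5534σ.
Subtracting: σ = (0.263 − 0.0693)/(0.5534 − (-0.5244)) = 0.18.
Then μ = 0.0693 − (-0.5244)·0.18 = 0.16.
Precision τ = 1/σ² = 1/0.1797² = 31.

μ = 0.16, τ = 31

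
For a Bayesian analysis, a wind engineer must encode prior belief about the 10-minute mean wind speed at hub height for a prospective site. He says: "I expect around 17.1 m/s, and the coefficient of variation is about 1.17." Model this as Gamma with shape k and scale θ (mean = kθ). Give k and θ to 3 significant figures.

k ≈ 0.731, θ ≈ 23.4

For Gamma(k, scale θ): mean = kθ, variance = kθ², so CV = 1/√k.
CV = 1.17, hence k = 1/CV² = 0.731.
Then θ = mean/k = 17.1/0.731 = 23.4.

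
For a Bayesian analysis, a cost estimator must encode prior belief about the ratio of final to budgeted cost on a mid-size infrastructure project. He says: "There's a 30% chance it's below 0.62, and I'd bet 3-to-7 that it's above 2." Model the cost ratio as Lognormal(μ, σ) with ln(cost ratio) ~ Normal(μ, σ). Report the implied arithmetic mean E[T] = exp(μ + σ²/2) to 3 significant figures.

E[T] ≈ 2.08

If T ~ Lognormal(μ,σ) then ln T ~ Normal(μ,σ), so the p-quantile of ln T is μ + z_p·σ.
ln(0.62) = -0.478 and ln(2) = 0.6931; z_{0.3} = -0.5244, z_{0.7} = 0.5244.
σ = (0.6931 − -0.478)/(0.5244 − (-0.5244)) = 1.117.
μ = -0.478 − (-0.5244)·1.117 = 0.108.
E[T] = exp(μ + σ²/2) = exp(0.108 + 0.6235) = 2.08.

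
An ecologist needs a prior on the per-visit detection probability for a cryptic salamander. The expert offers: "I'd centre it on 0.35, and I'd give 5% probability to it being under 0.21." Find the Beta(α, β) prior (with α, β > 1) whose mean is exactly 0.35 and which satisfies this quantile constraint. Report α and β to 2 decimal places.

α ≈ 9.73, β ≈ 18.07

With mean 0.35 fixed, write α = 0.35s, β = 0.65s where s = α+β.
Need P(θ < 0.21) = 0.05 under Beta(0.35s, 0.65s). Normal approximation: (q−m)/√(m(1−m)/s) ≈ z_{0.05} = -1.64, so s ≈ 0.35·0.65·(-1.64)²/(0.21−0.35)² = 31.4.
At s = 31.4: P(θ<0.21) ≈ 0.040. Adjusting to match 0.05 gives s ≈ 27.80.
So α = 0.35·27.80 ≈ 9.73, β = 0.65·27.80 ≈ 18.07.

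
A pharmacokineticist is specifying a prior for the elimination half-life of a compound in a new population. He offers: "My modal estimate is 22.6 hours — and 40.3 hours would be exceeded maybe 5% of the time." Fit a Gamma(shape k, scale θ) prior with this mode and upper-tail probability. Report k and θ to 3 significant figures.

Gamma(k,θ) with k>1 has mode (k−1)θ, so θ = 22.6/(k−1).
Need P(X < 40.3) = 0.95 with θ tied to k this way. Start at k = 2, θ = 22.6: P(X<40.3) ≈ 0.532.
Too low — raise k to concentrate. Iterating converges to k ≈ 9.33.
Then θ = 22.6/(9.33−1) ≈ 2.71.

k ≈ 9.33, θ ≈ 2.71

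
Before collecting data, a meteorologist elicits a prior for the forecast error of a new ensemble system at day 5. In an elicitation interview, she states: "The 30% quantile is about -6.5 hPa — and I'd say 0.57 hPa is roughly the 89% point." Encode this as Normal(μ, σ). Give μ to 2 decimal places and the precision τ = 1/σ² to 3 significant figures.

μ = -4.38, τ = 0.0613

The p-quantile of Normal(μ,σ) is μ + z_p·σ, with z_{0.3} = -0.5244 and z_{0.89} = 1.227.
Eliminate σ: μ = (z₂·x₁ − z₁·x₂)/(z₂ − z₁) = (1.227·-6.5 − (-0.5244)·0.57)/1.751 = -4.38.
Then σ = (x₂ − x₁)/(z₂ − z₁) = (0.57 − -6.5)/1.751 = 4.04.
Precision τ = 1/σ² = 1/4.038² = 0.0613.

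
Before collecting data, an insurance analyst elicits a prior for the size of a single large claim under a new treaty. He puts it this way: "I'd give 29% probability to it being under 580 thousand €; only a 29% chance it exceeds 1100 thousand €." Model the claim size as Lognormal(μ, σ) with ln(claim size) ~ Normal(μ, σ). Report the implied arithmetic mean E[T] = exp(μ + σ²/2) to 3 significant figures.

E[T] ≈ 944 thousand €

If T ~ Lognormal(μ,σ) then ln T ~ Normal(μ,σ), so the p-quantile of ln T is μ + z_p·σ.
ln(580) = 6.363 and ln(1100) = 7.003; z_{0.29} = -0.5534, z_{0.71} = 0.5534.
σ = (7.003 − 6.363)/(0.5534 − (-0.5534)) = 0.578.
μ = 6.363 − (-0.5534)·0.578 = 6.683.
E[T] = exp(μ + σ²/2) = exp(6.683 + 0.1672) = 944 thousand €.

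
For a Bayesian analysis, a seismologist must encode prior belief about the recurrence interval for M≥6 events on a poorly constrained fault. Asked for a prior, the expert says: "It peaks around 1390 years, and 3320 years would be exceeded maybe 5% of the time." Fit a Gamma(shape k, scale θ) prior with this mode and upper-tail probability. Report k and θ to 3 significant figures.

Gamma(k,θ) with k>1 has mode (k−1)θ, so θ = 1390/(k−1).
Need P(X < 3320) = 0.95 with θ tied to k this way. Start at k = 2, θ = 1390: P(X<3320) ≈ 0.689.
Too low — raise k to concentrate. Iterating converges to k ≈ 4.6.
Then θ = 1390/(4.6−1) ≈ 386.

k ≈ 4.6, θ ≈ 386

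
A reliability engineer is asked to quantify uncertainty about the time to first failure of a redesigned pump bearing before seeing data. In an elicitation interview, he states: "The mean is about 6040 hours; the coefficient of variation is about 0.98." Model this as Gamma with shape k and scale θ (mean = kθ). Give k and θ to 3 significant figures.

For Gamma(k, scale θ): mean = kθ, variance = kθ², so CV = 1/√k.
CV = 0.98, hence k = 1/CV² = 1.04.
Then θ = mean/k = 6040/1.04 = 5800.

k ≈ 1.04, θ ≈ 5800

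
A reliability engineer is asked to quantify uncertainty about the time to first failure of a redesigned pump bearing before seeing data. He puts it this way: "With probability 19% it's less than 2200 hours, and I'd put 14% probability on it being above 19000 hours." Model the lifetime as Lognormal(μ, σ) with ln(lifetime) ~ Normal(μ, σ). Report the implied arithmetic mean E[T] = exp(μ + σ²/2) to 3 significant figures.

E[T] ≈ 10600 hours

If T ~ Lognormal(μ,σ) then ln T ~ Normal(μ,σ), so the p-quantile of ln T is μ + z_p·σ.
ln(2200) = 7.696 and ln(19000) = 9.852; z_{0.19} = -0.8779, z_{0.86} = 1.08.
σ = (9.852 − 7.696)/(1.08 − (-0.8779)) = 1.101.
μ = 7.696 − (-0.8779)·1.101 = 8.663.
E[T] = exp(μ + σ²/2) = exp(8.663 + 0.6061) = 10600 hours.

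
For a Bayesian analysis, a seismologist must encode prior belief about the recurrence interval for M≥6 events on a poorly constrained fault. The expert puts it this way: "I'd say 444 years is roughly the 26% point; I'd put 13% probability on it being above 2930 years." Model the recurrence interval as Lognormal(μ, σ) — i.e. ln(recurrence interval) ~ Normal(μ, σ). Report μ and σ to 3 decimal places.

μ ≈ 6.782, σ ≈ 1.066

If T ~ Lognormal(μ,σ) then ln T ~ Normal(μ,σ), so the p-quantile of ln T is μ + z_p·σ.
ln(444) = 6.096 and ln(2930) = 7.983; z_{0.26} = -0.6433, z_{0.87} = 1.126.
σ = (7.983 − 6.096)/(1.126 − (-0.6433)) = 1.066.
μ = 6.096 − (-0.6433)·1.066 = 6.782.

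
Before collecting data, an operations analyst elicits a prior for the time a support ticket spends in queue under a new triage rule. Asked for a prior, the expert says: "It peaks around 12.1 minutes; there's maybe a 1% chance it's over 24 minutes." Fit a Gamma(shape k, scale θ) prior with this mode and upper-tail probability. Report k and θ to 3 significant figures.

Gamma(k,θ) with k>1 has mode (k−1)θ, so θ = 12.1/(k−1).
Need P(X < 24) = 0.99 with θ tied to k this way. Start at k = 2, θ = 12.1: P(X<24) ≈ 0.590.
Too low — raise k to concentrate. Iterating converges to k ≈ 11.5.
Then θ = 12.1/(11.5−1) ≈ 1.15.

k ≈ 11.5, θ ≈ 1.15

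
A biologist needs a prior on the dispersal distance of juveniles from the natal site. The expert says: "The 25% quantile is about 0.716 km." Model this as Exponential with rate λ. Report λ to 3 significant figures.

P(T < 0.716) = 1 − e^(−λ·0.716) = 0.25, so λ = −ln(1−0.25)/0.716 = −ln(0.75)/0.716 = 0.402.

λ ≈ 0.402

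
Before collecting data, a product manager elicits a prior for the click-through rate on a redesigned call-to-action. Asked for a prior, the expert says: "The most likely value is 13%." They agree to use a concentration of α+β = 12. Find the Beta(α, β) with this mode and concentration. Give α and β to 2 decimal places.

For α,β > 1 the Beta mode is (α−1)/(α+β−2). With α+β = 12, the mode is (α−1)/10.
Set (α−1)/10 = 0.13 → α = 1 + 0.13·10 = 2.30.
β = 12 − α = 9.70.

α = 2.30, β = 9.70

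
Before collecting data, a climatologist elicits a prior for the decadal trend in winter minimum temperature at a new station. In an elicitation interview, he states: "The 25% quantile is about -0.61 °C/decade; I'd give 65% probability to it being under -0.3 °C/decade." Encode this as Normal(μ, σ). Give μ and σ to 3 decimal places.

μ = -0.413, σ = 0.293

The p-quantile of Normal(μ,σ) is μ + z_p·σ, with z_{0.25} = -0.6745 and z_{0.65} = 0.3853.
Eliminate σ: μ = (z₂·x₁ − z₁·x₂)/(z₂ − z₁) = (0.3853·-0.61 − (-0.6745)·-0.3)/1.06 = -0.413.
Then σ = (x₂ − x₁)/(z₂ − z₁) = (-0.3 − -0.61)/1.06 = 0.293.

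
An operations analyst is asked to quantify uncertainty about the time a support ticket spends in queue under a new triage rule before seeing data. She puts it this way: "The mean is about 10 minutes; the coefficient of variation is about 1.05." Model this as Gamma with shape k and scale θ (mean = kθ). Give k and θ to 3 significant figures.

k ≈ 0.907, θ ≈ 11

For Gamma(k, scale θ): mean = kθ, variance = kθ², so CV = 1/√k.
CV = 1.05, hence k = 1/CV² = 0.907.
Then θ = mean/k = 10/0.907 = 11.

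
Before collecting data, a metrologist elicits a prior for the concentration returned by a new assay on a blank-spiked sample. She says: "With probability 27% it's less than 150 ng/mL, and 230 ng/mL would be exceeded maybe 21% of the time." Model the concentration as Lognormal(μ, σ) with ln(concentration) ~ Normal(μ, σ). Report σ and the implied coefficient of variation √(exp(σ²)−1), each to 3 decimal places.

If T ~ Lognormal(μ,σ) then ln T ~ Normal(μ,σ), so the p-quantile of ln T is μ + z_p·σ.
ln(150) = 5.011 and ln(230) = 5.438; z_{0.27} = -0.6128, z_{0.79} = 0.8064.
σ = (5.438 − 5.011)/(0.8064 − (-0.6128)) = 0.301.
μ = 5.011 − (-0.6128)·0.301 = 5.195.
CV = √(exp(σ²)−1) = √(exp(0.0907)−1) = 0.308.

σ ≈ 0.301, CV ≈ 0.308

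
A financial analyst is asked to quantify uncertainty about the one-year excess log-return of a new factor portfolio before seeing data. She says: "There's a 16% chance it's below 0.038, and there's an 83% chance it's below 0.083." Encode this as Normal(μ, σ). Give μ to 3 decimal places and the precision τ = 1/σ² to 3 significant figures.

For Normal(μ,σ), the p-quantile is μ + z_p·σ. Here z_{0.16} = -0.9945, z_{0.83} = 0.9542.
So 0.038 = μ − 0.9945σ and 0.083 = μ + 0.9542σ.
Subtracting: σ = (0.083 − 0.038)/(0.9542 − (-0.9945)) = 0.023.
Then μ = 0.038 − (-0.9945)·0.023 = 0.061.
Precision τ = 1/σ² = 1/0.02309² = 1880.

μ = 0.061, τ = 1880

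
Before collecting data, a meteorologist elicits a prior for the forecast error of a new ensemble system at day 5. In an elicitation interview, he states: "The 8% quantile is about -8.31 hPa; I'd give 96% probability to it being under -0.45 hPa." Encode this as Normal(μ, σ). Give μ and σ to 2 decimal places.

μ = -4.81, σ = 2.49

The p-quantile of Normal(μ,σ) is μ + z_p·σ, with z_{0.08} = -1.405 and z_{0.96} = 1.751.
Eliminate σ: μ = (z₂·x₁ − z₁·x₂)/(z₂ − z₁) = (1.751·-8.31 − (-1.405)·-0.45)/3.156 = -4.81.
Then σ = (x₂ − x₁)/(z₂ − z₁) = (-0.45 − -8.31)/3.156 = 2.49.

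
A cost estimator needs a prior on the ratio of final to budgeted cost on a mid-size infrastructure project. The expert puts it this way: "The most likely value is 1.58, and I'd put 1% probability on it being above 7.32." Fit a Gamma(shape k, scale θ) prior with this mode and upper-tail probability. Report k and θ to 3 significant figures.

Gamma(k,θ) with k>1 has mode (k−1)θ, so θ = 1.58/(k−1).
Need P(X < 7.32) = 0.99 with θ tied to k this way. Start at k = 2, θ = 1.58: P(X<7.32) ≈ 0.945.
Too low — raise k to concentrate. Iterating converges to k ≈ 2.71.
Then θ = 1.58/(2.71−1) ≈ 0.926.

k ≈ 2.71, θ ≈ 0.926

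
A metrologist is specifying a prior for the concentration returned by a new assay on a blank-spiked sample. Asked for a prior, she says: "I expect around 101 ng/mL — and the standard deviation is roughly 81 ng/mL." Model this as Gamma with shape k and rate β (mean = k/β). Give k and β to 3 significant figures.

For Gamma(k, rate β): mean = k/β, variance = k/β², so CV = 1/√k.
CV = SD/mean = 81/101 = 0.802, hence k = 1/CV² = 1.55.
Then β = k/mean = 1.55/101 = 0.0154.

k ≈ 1.55, β ≈ 0.0154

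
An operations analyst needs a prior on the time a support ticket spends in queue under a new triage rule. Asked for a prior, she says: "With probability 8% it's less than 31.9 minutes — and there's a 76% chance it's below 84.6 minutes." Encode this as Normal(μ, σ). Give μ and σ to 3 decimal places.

μ = 66.971, σ = 24.960

The p-quantile of Normal(μ,σ) is μ + z_p·σ, with z_{0.08} = -1.405 and z_{0.76} = 0.7063.
Eliminate σ: μ = (z₂·x₁ − z₁·x₂)/(z₂ − z₁) = (0.7063·31.9 − (-1.405)·84.6)/2.111 = 66.971.
Then σ = (x₂ − x₁)/(z₂ − z₁) = (84.6 − 31.9)/2.111 = 24.960.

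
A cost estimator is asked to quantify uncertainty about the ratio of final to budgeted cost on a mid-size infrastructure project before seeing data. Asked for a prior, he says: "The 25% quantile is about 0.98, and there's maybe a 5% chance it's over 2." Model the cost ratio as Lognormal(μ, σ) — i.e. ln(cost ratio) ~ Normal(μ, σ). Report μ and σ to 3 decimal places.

If T ~ Lognormal(μ,σ) then ln T ~ Normal(μ,σ), so the p-quantile of ln T is μ + z_p·σ.
ln(0.98) = -0.0202 and ln(2) = 0.6931; z_{0.25} = -0.6745, z_{0.95} = 1.645.
σ = (0.6931 − -0.0202)/(1.645 − (-0.6745)) = 0.308.
μ = -0.0202 − (-0.6745)·0.308 = 0.187.

μ ≈ 0.187, σ ≈ 0.308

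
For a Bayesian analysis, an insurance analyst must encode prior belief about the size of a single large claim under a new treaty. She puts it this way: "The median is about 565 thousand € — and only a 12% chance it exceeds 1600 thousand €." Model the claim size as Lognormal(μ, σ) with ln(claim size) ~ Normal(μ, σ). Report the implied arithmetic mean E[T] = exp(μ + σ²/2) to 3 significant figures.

E[T] ≈ 837 thousand €

If T ~ Lognormal(μ,σ) then ln T ~ Normal(μ,σ), so the p-quantile of ln T is μ + z_p·σ.
ln(565) = 6.337 and ln(1600) = 7.378; z_{0.5} = 0, z_{0.88} = 1.175.
σ = (7.378 − 6.337)/(1.175 − (0)) = 0.886.
μ = 6.337 − (0)·0.886 = 6.337.
E[T] = exp(μ + σ²/2) = exp(6.337 + 0.3924) = 837 thousand €.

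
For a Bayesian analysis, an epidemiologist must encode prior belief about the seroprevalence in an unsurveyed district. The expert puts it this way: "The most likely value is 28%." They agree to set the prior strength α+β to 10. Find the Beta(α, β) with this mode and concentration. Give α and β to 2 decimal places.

For α,β > 1 the Beta mode is (α−1)/(α+β−2). With α+β = 10, the mode is (α−1)/8.
Set (α−1)/8 = 0.28 → α = 1 + 0.28·8 = 3.24.
β = 10 − α = 6.76.

α = 3.24, β = 6.76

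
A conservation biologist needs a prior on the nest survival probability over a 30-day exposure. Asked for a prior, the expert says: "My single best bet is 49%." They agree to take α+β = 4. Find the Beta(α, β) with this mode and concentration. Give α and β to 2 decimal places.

α = 1.98, β = 2.02

For α,β > 1 the Beta mode is (α−1)/(α+β−2). With α+β = 4, the mode is (α−1)/2.
Set (α−1)/2 = 0.49 → α = 1 + 0.49·2 = 1.98.
β = 4 − α = 2.02.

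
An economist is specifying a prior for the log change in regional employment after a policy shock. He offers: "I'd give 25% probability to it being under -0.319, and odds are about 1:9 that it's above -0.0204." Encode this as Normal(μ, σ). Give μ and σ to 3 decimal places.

μ = -0.216, σ = 0.153

For Normal(μ,σ), the p-quantile is μ + z_p·σ. Here z_{0.25} = -0.6745, z_{0.9} = 1.282.
So -0.319 = μ − 0.6745σ and -0.0204 = μ + 1.282σ.
Subtracting: σ = (-0.0204 − -0.319)/(1.282 − (-0.6745)) = 0.153.
Then μ = -0.319 − (-0.6745)·0.153 = -0.216.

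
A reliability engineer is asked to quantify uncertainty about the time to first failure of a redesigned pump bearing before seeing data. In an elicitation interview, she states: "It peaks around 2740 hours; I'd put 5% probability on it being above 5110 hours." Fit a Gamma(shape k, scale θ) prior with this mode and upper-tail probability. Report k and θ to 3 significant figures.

k ≈ 8.16, θ ≈ 382

Gamma(k,θ) with k>1 has mode (k−1)θ, so θ = 2740/(k−1).
Need P(X < 5110) = 0.95 with θ tied to k this way. Start at k = 2, θ = 2740: P(X<5110) ≈ 0.556.
Too low — raise k to concentrate. Iterating converges to k ≈ 8.16.
Then θ = 2740/(8.16−1) ≈ 382.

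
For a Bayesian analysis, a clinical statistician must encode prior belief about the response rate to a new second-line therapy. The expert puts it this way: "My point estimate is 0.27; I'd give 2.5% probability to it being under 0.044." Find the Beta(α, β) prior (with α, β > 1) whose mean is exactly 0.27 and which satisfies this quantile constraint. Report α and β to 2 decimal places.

α ≈ 2.13, β ≈ 5.75

With mean 0.27 fixed, write α = 0.27s, β = 0.73s where s = α+β.
Need P(θ < 0.044) = 0.025 under Beta(0.27s, 0.73s). Normal approximation: (q−m)/√(m(1−m)/s) ≈ z_{0.025} = -1.96, so s ≈ 0.27·0.73·(-1.96)²/(0.044−0.27)² = 14.8.
At s = 14.8: P(θ<0.044) ≈ 0.002. Adjusting to match 0.025 gives s ≈ 7.88.
So α = 0.27·7.88 ≈ 2.13, β = 0.73·7.88 ≈ 5.75.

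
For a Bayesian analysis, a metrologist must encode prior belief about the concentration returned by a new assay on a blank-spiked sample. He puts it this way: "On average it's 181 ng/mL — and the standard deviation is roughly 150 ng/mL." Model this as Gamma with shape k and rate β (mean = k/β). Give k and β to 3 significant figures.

k ≈ 1.46, β ≈ 0.00804

For Gamma(k, rate β): mean = k/β, variance = k/β², so CV = 1/√k.
CV = SD/mean = 150/181 = 0.8287, hence k = 1/CV² = 1.46.
Then β = k/mean = 1.46/181 = 0.00804.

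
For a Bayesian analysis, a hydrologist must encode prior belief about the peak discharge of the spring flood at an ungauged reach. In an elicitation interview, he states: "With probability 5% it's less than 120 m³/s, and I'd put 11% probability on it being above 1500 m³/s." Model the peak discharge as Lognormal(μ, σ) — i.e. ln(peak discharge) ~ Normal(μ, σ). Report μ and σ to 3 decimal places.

μ ≈ 6.234, σ ≈ 0.880

If T ~ Lognormal(μ,σ) then ln T ~ Normal(μ,σ), so the p-quantile of ln T is μ + z_p·σ.
ln(120) = 4.787 and ln(1500) = 7.313; z_{0.05} = -1.645, z_{0.89} = 1.227.
σ = (7.313 − 4.787)/(1.227 − (-1.645)) = 0.880.
μ = 4.787 − (-1.645)·0.880 = 6.234.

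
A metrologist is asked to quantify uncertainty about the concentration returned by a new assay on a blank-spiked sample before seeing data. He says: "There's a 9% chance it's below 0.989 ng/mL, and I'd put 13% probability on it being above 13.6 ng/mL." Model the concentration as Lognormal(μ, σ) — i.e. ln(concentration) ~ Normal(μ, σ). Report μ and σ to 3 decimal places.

If T ~ Lognormal(μ,σ) then ln T ~ Normal(μ,σ), so the p-quantile of ln T is μ + z_p·σ.
ln(0.989) = -0.01106 and ln(13.6) = 2.61; z_{0.09} = -1.341, z_{0.87} = 1.126.
σ = (2.61 − -0.01106)/(1.126 − (-1.341)) = 1.062.
μ = -0.01106 − (-1.341)·1.062 = 1.413.

μ ≈ 1.413, σ ≈ 1.062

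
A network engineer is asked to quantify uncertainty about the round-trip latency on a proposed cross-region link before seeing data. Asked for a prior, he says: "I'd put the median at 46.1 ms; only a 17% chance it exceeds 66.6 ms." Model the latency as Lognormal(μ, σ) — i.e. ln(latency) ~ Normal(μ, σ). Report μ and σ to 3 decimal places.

μ ≈ 3.831, σ ≈ 0.386

If T ~ Lognormal(μ,σ) then ln T ~ Normal(μ,σ), so the p-quantile of ln T is μ + z_p·σ.
ln(46.1) = 3.831 and ln(66.6) = 4.199; z_{0.5} = 0, z_{0.83} = 0.9542.
σ = (4.199 − 3.831)/(0.9542 − (0)) = 0.386.
μ = 3.831 − (0)·0.386 = 3.831.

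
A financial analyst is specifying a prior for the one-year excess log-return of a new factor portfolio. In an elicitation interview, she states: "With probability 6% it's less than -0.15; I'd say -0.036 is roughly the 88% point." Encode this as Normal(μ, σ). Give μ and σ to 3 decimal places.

μ = -0.085, σ = 0.042

The p-quantile of Normal(μ,σ) is μ + z_p·σ, with z_{0.06} = -1.555 and z_{0.88} = 1.175.
Eliminate σ: μ = (z₂·x₁ − z₁·x₂)/(z₂ − z₁) = (1.175·-0.15 − (-1.555)·-0.036)/2.73 = -0.085.
Then σ = (x₂ − x₁)/(z₂ − z₁) = (-0.036 − -0.15)/2.73 = 0.042.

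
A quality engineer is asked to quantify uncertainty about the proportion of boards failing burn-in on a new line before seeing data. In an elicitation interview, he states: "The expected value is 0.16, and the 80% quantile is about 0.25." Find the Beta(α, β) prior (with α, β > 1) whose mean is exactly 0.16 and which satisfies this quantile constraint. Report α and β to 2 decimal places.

α ≈ 1.45, β ≈ 7.62

With mean 0.16 fixed, write α = 0.16s, β = 0.84s where s = α+β.
Need P(θ < 0.25) = 0.8 under Beta(0.16s, 0.84s). Normal approximation: (q−m)/√(m(1−m)/s) ≈ z_{0.8} = 0.842, so s ≈ 0.16·0.84·(0.842)²/(0.25−0.16)² = 11.8.
At s = 11.8: P(θ<0.25) ≈ 0.818. Adjusting to match 0.8 gives s ≈ 9.07.
So α = 0.16·9.07 ≈ 1.45, β = 0.84·9.07 ≈ 7.62.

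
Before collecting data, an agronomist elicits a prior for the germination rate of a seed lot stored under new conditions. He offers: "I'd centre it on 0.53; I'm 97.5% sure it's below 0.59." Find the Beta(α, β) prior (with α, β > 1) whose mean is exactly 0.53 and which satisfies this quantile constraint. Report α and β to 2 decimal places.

With mean 0.53 fixed, write α = 0.53s, β = 0.47s where s = α+β.
Need P(θ < 0.59) = 0.975 under Beta(0.53s, 0.47s). Normal approximation: (q−m)/√(m(1−m)/s) ≈ z_{0.975} = 1.96, so s ≈ 0.53·0.47·(1.96)²/(0.59−0.53)² = 265.8.
At s = 265.8: P(θ<0.59) ≈ 0.976. Adjusting to match 0.975 gives s ≈ 262.47.
So α = 0.53·262.47 ≈ 139.11, β = 0.47·262.47 ≈ 123.36.

α ≈ 139.11, β ≈ 123.36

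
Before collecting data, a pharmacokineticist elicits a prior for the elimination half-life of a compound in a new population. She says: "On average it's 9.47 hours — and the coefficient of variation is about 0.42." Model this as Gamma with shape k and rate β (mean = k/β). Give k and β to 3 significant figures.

For Gamma(k, rate β): mean = k/β, variance = k/β², so CV = 1/√k.
CV = 0.42, hence k = 1/CV² = 5.67.
Then β = k/mean = 5.67/9.47 = 0.599.

k ≈ 5.67, β ≈ 0.599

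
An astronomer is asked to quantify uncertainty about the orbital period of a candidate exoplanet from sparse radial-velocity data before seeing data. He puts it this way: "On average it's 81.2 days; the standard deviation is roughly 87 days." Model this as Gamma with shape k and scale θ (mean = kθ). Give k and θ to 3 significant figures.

k ≈ 0.871, θ ≈ 93.2

For Gamma(k, scale θ): mean = kθ, variance = kθ², so CV = 1/√k.
CV = SD/mean = 87/81.2 = 1.071, hence k = 1/CV² = 0.871.
Then θ = mean/k = 81.2/0.871 = 93.2.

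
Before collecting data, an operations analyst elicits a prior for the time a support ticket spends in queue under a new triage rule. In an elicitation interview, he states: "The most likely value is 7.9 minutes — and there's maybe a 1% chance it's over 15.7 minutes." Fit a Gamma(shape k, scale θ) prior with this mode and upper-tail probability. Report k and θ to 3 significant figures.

k ≈ 11.4, θ ≈ 0.758

Gamma(k,θ) with k>1 has mode (k−1)θ, so θ = 7.9/(k−1).
Need P(X < 15.7) = 0.99 with θ tied to k this way. Start at k = 2, θ = 7.9: P(X<15.7) ≈ 0.591.
Too low — raise k to concentrate. Iterating converges to k ≈ 11.4.
Then θ = 7.9/(11.4−1) ≈ 0.758.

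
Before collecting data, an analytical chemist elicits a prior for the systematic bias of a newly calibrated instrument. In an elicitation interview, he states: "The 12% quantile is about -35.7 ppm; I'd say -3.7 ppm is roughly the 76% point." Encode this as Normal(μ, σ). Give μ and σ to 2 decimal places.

μ = -15.71, σ = 17.01

For Normal(μ,σ), the p-quantile is μ + z_p·σ. Here z_{0.12} = -1.175, z_{0.76} = 0.7063.
So -35.7 = μ − 1.175σ and -3.7 = μ + 0.7063σ.
Subtracting: σ = (-3.7 − -35.7)/(0.7063 − (-1.175)) = 17.01.
Then μ = -35.7 − (-1.175)·17.01 = -15.71.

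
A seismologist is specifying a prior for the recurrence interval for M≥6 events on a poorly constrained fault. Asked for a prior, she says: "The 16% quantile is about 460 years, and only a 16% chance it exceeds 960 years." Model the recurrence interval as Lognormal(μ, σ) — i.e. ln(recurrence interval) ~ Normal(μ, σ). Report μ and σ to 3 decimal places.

μ ≈ 6.499, σ ≈ 0.370

If T ~ Lognormal(μ,σ) then ln T ~ Normal(μ,σ), so the p-quantile of ln T is μ + z_p·σ.
ln(460) = 6.131 and ln(960) = 6.867; z_{0.16} = -0.9945, z_{0.84} = 0.9945.
σ = (6.867 − 6.131)/(0.9945 − (-0.9945)) = 0.370.
μ = 6.131 − (-0.9945)·0.370 = 6.499.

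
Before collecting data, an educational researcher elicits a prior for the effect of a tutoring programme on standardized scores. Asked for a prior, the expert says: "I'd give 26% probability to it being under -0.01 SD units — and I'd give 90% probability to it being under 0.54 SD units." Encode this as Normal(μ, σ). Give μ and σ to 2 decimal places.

μ = 0.17, σ = 0.29

For Normal(μ,σ), the p-quantile is μ + z_p·σ. Here z_{0.26} = -0.6433, z_{0.9} = 1.282.
So -0.01 = μ − 0.6433σ and 0.54 = μ + 1.282σ.
Subtracting: σ = (0.54 − -0.01)/(1.282 − (-0.6433)) = 0.29.
Then μ = -0.01 − (-0.6433)·0.29 = 0.17.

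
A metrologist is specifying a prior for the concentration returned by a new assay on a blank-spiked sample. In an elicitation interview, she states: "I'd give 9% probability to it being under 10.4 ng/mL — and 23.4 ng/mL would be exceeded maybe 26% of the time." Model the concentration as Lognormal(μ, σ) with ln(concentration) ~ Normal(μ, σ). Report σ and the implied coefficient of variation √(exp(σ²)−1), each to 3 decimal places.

If T ~ Lognormal(μ,σ) then ln T ~ Normal(μ,σ), so the p-quantile of ln T is μ + z_p·σ.
ln(10.4) = 2.342 and ln(23.4) = 3.153; z_{0.09} = -1.341, z_{0.74} = 0.6433.
σ = (3.153 − 2.342)/(0.6433 − (-1.341)) = 0.409.
μ = 2.342 − (-1.341)·0.409 = 2.890.
CV = √(exp(σ²)−1) = √(exp(0.1670)−1) = 0.426.

σ ≈ 0.409, CV ≈ 0.426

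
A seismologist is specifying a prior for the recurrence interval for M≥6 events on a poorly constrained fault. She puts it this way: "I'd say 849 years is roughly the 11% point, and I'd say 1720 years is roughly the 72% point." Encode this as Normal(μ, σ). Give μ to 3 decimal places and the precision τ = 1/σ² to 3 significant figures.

μ = 1439.430, τ = 4.32e-06

For Normal(μ,σ), the p-quantile is μ + z_p·σ. Here z_{0.11} = -1.227, z_{0.72} = 0.5828.
So 849 = μ − 1.227σ and 1720 = μ + 0.5828σ.
Subtracting: σ = (1720 − 849)/(0.5828 − (-1.227)) = 481.383.
Then μ = 849 − (-1.227)·481.383 = 1439.430.
Precision τ = 1/σ² = 1/481.4² = 4.32e-06.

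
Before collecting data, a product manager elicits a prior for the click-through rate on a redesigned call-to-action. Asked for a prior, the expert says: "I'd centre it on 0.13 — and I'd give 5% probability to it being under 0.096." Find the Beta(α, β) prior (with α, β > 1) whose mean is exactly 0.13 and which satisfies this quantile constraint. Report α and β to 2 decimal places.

α ≈ 30.82, β ≈ 206.23

With mean 0.13 fixed, write α = 0.13s, β = 0.87s where s = α+β.
Need P(θ < 0.096) = 0.05 under Beta(0.13s, 0.87s). Normal approximation: (q−m)/√(m(1−m)/s) ≈ z_{0.05} = -1.64, so s ≈ 0.13·0.87·(-1.64)²/(0.096−0.13)² = 264.7.
At s = 264.7: P(θ<0.096) ≈ 0.041. Adjusting to match 0.05 gives s ≈ 237.05.
So α = 0.13·237.05 ≈ 30.82, β = 0.87·237.05 ≈ 206.23.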